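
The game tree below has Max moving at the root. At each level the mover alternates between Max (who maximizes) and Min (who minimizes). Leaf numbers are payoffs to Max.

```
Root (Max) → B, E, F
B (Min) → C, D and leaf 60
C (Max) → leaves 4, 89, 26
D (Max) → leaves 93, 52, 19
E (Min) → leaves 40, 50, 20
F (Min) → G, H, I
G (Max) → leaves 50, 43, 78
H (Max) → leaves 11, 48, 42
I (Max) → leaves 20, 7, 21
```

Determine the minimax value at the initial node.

C (Max): max(4, 89, 26) = 89
D (Max): max(93, 52, 19) = 93
B (Min): min(89, 93, 60) = 60
E (Min): min(40, 50, 20) = 20
G (Max): max(50, 43, 78) = 78
H (Max): max(11, 48, 42) = 48
I (Max): max(20, 7, 21) = 21
F (Min): min(78, 48, 21) = 21
Root (Max): max(60, 20, 21) = 60

60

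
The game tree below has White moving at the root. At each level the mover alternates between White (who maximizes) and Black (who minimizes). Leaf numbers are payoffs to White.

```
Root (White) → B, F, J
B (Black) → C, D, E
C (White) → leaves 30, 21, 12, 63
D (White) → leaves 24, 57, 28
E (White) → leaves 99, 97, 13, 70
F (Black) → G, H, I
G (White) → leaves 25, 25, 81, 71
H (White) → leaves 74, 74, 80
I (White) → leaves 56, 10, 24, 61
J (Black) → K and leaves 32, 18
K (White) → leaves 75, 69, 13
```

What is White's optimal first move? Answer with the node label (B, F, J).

C (White): max(30, 21, 12, 63) = 63
D (White): max(24, 57, 28) = 57
E (White): max(99, 97, 13, 70) = 99
B (Black): min(63, 57, 99) = 57
G (White): max(25, 25, 81, 71) = 81
H (White): max(74, 74, 80) = 80
I (White): max(56, 10, 24, 61) = 61
F (Black): min(81, 80, 61) = 61
K (White): max(75, 69, 13) = 75
J (Black): min(75, 32, 18) = 18
Root (White): max(57, 61, 18) = 61
White picks the child with the highest value: F (value 61).

F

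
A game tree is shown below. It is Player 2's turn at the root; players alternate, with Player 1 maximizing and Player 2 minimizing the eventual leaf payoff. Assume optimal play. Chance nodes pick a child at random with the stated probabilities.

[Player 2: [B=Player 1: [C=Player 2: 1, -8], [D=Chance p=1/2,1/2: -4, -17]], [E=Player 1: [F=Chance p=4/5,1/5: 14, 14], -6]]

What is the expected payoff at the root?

C (Player 2): min(1, -8) = -8
D (Chance): 1/2·-4 + 1/2·-17 = -10.5
B (Player 1): max(-8, -10.5) = -8
F (Chance): 4/5·14 + 1/5·14 = 14
E (Player 1): max(14, -6) = 14
Root (Player 2): min(-8, 14) = -8

-8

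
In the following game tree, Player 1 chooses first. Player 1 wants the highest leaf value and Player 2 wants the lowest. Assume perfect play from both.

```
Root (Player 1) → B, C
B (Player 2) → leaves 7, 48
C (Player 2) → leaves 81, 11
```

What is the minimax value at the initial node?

B (Player 2): min(7, 48) = 7
C (Player 2): min(81, 11) = 11
Root (Player 1): max(7, 11) = 11

11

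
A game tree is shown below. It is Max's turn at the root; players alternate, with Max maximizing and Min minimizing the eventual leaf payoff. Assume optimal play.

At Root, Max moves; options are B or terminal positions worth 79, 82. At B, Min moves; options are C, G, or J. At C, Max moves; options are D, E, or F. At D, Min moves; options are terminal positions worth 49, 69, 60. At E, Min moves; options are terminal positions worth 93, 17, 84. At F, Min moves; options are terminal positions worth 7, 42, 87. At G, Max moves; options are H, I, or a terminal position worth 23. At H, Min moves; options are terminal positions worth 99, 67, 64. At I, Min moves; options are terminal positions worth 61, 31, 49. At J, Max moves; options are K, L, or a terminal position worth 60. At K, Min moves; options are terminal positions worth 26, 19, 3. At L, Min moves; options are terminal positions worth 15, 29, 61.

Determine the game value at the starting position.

D (Min): min(49, 69, 60) = 49
E (Min): min(93, 17, 84) = 17
F (Min): min(7, 42, 87) = 7
C (Max): max(49, 17, 7) = 49
H (Min): min(99, 67, 64) = 64
I (Min): min(61, 31, 49) = 31
G (Max): max(64, 31, 23) = 64
K (Min): min(26, 19, 3) = 3
L (Min): min(15, 29, 61) = 15
J (Max): max(3, 15, 60) = 60
B (Min): min(49, 64, 60) = 49
Root (Max): max(49, 79, 82) = 82

82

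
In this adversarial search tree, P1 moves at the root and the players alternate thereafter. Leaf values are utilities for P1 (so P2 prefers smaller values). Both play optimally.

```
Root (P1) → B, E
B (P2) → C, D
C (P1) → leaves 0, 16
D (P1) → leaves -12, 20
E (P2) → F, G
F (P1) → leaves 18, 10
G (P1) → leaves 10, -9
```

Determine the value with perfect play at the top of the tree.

C (P1): max(0, 16) = 16
D (P1): max(-12, 20) = 20
B (P2): min(16, 20) = 16
F (P1): max(18, 10) = 18
G (P1): max(10, -9) = 10
E (P2): min(18, 10) = 10
Root (P1): max(16, 10) = 16

16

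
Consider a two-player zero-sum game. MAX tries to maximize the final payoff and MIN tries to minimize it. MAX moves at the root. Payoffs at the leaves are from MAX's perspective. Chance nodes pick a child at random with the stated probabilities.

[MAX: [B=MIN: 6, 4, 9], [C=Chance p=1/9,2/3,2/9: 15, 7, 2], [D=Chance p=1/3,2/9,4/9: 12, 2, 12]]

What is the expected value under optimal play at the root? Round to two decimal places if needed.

B (MIN): min(6, 4, 9) = 4
C (Chance): 1/9·15 + 2/3·7 + 2/9·2 = 6.78
D (Chance): 1/3·12 + 2/9·2 + 4/9·12 = 9.78
Root (MAX): max(4, 6.78, 9.78) = 9.78

9.78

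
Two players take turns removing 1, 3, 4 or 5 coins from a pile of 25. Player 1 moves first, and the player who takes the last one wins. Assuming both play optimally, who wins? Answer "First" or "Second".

First

Mark each pile size as W (mover wins) or L (mover loses):
i:   0  1  2  3  4  5  6  7  8  9 10 11 12 13 14 15 16 17 18 19 20 21 22 23 24 25
     L  W  L  W  W  W  W  W  L  W  L  W  W  W  W  W  L  W  L  W  W  W  W  W  L  W
Position 25 is W, so the first player wins.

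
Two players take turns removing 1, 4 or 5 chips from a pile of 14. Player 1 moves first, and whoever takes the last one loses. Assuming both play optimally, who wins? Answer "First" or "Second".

First

i:   0  1  2  3  4  5  6  7  8  9 10 11 12 13 14
     W  L  W  L  W  W  W  W  W  L  W  L  W  W  W
Position 14 is W, so the first player wins.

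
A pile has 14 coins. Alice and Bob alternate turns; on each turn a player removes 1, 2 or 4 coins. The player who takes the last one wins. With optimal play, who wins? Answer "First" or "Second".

Compute winning (W) and losing (L) positions by backward induction:
i:   0  1  2  3  4  5  6  7  8  9 10 11 12 13 14
     L  W  W  L  W  W  L  W  W  L  W  W  L  W  W
Position 14 is W, so the first player wins.

First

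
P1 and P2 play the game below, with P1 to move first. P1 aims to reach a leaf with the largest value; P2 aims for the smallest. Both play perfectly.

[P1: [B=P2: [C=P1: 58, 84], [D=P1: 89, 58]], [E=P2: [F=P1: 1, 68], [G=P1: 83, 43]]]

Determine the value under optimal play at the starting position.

C (P1): max(58, 84) = 84
D (P1): max(89, 58) = 89
B (P2): min(84, 89) = 84
F (P1): max(1, 68) = 68
G (P1): max(83, 43) = 83
E (P2): min(68, 83) = 68
Root (P1): max(84, 68) = 84

84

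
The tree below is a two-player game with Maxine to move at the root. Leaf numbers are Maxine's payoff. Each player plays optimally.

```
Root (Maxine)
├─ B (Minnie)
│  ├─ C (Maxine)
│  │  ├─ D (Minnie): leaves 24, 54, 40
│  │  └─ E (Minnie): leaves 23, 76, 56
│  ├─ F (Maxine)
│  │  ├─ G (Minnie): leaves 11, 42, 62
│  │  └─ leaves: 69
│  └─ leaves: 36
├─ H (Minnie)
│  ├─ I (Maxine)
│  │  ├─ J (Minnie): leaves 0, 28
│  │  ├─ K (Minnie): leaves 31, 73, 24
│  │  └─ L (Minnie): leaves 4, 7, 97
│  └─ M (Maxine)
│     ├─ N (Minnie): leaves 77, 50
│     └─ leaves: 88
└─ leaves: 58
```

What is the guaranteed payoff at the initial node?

58

D (Minnie): min(24, 54, 40) = 24
E (Minnie): min(23, 76, 56) = 23
C (Maxine): max(24, 23) = 24
G (Minnie): min(11, 42, 62) = 11
F (Maxine): max(11, 69) = 69
B (Minnie): min(24, 69, 36) = 24
J (Minnie): min(0, 28) = 0
K (Minnie): min(31, 73, 24) = 24
L (Minnie): min(4, 7, 97) = 4
I (Maxine): max(0, 24, 4) = 24
N (Minnie): min(77, 50) = 50
M (Maxine): max(50, 88) = 88
H (Minnie): min(24, 88) = 24
Root (Maxine): max(24, 24, 58) = 58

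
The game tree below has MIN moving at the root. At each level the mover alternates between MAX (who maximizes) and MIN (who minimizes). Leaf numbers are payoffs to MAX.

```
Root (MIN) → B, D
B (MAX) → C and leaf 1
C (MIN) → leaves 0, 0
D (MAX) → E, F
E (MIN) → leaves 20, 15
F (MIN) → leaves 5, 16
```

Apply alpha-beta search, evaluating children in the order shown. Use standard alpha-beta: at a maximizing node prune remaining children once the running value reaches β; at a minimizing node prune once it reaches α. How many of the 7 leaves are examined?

C [α=-∞,β=+∞]: v=0
B [α=-∞,β=+∞]: v=1
E [α=-∞,β=1]: v=15
D [α=-∞,β=1]: v=15 after child 1 ≥ β → β-cutoff, skip 1
Root [α=-∞,β=+∞]: v=1
Leaves evaluated: 5 of 7.

5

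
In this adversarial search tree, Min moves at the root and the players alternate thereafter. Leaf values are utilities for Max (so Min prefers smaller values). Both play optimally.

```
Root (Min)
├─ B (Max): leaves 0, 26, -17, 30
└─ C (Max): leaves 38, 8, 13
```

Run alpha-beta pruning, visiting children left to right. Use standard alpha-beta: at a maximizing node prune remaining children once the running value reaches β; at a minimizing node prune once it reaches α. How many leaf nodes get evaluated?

5

B [α=-∞,β=+∞]: v=30
C [α=-∞,β=30]: v=38 after child 1 ≥ β → β-cutoff, skip 2
Root [α=-∞,β=+∞]: v=30
Leaves evaluated: 5 of 7.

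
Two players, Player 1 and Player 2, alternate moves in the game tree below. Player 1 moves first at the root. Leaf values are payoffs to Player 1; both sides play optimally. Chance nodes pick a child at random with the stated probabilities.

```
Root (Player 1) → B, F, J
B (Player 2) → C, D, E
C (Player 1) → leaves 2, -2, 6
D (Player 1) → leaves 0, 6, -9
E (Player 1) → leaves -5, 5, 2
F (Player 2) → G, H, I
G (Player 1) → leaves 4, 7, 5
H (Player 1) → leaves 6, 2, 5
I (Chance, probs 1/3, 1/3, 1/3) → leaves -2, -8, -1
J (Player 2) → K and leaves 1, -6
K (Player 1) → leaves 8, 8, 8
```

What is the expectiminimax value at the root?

C (Player 1): max(2, -2, 6) = 6
D (Player 1): max(0, 6, -9) = 6
E (Player 1): max(-5, 5, 2) = 5
B (Player 2): min(6, 6, 5) = 5
G (Player 1): max(4, 7, 5) = 7
H (Player 1): max(6, 2, 5) = 6
I (Chance): 1/3·-2 + 1/3·-8 + 1/3·-1 = -3.67
F (Player 2): min(7, 6, -3.67) = -3.67
K (Player 1): max(8, 8, 8) = 8
J (Player 2): min(8, 1, -6) = -6
Root (Player 1): max(5, -3.67, -6) = 5

5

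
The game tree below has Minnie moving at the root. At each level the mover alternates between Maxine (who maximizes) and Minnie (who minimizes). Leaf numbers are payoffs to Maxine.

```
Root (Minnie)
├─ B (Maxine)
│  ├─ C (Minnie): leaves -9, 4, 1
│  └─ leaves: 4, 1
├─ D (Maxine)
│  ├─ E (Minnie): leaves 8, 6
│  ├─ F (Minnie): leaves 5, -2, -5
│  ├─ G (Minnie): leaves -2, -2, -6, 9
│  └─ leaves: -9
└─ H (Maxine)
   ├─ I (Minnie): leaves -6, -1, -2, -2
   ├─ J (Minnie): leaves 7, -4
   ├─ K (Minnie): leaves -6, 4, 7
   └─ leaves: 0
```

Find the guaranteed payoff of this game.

0

C (Minnie): min(-9, 4, 1) = -9
B (Maxine): max(-9, 4, 1) = 4
E (Minnie): min(8, 6) = 6
F (Minnie): min(5, -2, -5) = -5
G (Minnie): min(-2, -2, -6, 9) = -6
D (Maxine): max(6, -5, -6, -9) = 6
I (Minnie): min(-6, -1, -2, -2) = -6
J (Minnie): min(7, -4) = -4
K (Minnie): min(-6, 4, 7) = -6
H (Maxine): max(-6, -4, -6, 0) = 0
Root (Minnie): min(4, 6, 0) = 0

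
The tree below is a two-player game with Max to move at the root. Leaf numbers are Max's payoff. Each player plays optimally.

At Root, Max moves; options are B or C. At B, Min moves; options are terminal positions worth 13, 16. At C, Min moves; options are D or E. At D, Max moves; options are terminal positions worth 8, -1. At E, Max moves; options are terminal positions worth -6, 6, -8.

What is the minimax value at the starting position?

13

B (Min): min(13, 16) = 13
D (Max): max(8, -1) = 8
E (Max): max(-6, 6, -8) = 6
C (Min): min(8, 6) = 6
Root (Max): max(13, 6) = 13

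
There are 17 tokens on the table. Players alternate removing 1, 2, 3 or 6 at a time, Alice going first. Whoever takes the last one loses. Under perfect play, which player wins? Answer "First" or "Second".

Second

Mark each pile size as W (mover wins) or L (mover loses):
i:   0  1  2  3  4  5  6  7  8  9 10 11 12 13 14 15 16 17
     W  L  W  W  W  L  W  W  W  L  W  W  W  L  W  W  W  L
Position 17 is L, so the second player wins.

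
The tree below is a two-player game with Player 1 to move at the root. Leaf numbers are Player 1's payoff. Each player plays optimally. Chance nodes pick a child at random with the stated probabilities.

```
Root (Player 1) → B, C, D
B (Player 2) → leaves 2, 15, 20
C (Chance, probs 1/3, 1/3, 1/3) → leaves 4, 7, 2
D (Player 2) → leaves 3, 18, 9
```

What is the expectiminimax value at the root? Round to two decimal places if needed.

B (Player 2): min(2, 15, 20) = 2
C (Chance): 1/3·4 + 1/3·7 + 1/3·2 = 4.33
D (Player 2): min(3, 18, 9) = 3
Root (Player 1): max(2, 4.33, 3) = 4.33

4.33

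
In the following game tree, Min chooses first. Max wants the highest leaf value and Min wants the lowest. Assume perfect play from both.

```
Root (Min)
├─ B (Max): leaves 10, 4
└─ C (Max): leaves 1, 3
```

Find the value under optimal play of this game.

3

B (Max): max(10, 4) = 10
C (Max): max(1, 3) = 3
Root (Min): min(10, 3) = 3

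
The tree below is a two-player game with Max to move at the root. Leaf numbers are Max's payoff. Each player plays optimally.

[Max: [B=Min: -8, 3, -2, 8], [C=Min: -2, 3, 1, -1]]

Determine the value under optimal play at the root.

-2

B (Min): min(-8, 3, -2, 8) = -8
C (Min): min(-2, 3, 1, -1) = -2
Root (Max): max(-8, -2) = -2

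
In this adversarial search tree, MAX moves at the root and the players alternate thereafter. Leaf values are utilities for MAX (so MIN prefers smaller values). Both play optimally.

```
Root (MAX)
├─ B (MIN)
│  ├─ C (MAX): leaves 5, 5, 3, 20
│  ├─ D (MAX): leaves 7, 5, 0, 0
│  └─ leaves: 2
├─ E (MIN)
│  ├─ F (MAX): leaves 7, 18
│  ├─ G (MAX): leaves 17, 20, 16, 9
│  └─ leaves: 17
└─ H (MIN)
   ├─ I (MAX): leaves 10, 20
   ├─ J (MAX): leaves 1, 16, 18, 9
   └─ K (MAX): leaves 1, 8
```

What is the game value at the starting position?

17

C (MAX): max(5, 5, 3, 20) = 20
D (MAX): max(7, 5, 0, 0) = 7
B (MIN): min(20, 7, 2) = 2
F (MAX): max(7, 18) = 18
G (MAX): max(17, 20, 16, 9) = 20
E (MIN): min(18, 20, 17) = 17
I (MAX): max(10, 20) = 20
J (MAX): max(1, 16, 18, 9) = 18
K (MAX): max(1, 8) = 8
H (MIN): min(20, 18, 8) = 8
Root (MAX): max(2, 17, 8) = 17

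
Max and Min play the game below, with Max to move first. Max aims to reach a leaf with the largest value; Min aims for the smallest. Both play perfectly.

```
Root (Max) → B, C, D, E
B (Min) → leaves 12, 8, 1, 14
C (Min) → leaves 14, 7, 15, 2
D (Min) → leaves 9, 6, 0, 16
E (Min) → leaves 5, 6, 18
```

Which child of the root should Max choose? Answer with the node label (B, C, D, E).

B (Min): min(12, 8, 1, 14) = 1
C (Min): min(14, 7, 15, 2) = 2
D (Min): min(9, 6, 0, 16) = 0
E (Min): min(5, 6, 18) = 5
Root (Max): max(1, 2, 0, 5) = 5
Max picks the child with the highest value: E (value 5).

E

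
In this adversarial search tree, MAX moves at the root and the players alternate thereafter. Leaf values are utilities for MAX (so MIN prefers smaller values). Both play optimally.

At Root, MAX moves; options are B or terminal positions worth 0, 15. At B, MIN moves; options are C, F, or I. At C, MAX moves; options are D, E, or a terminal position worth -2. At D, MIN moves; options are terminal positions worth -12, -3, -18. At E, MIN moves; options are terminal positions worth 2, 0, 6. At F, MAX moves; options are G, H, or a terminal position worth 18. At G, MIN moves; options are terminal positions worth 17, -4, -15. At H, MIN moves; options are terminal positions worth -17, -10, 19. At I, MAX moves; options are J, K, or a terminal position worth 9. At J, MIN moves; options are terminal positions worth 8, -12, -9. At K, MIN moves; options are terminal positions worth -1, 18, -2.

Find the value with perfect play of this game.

15

D (MIN): min(-12, -3, -18) = -18
E (MIN): min(2, 0, 6) = 0
C (MAX): max(-18, 0, -2) = 0
G (MIN): min(17, -4, -15) = -15
H (MIN): min(-17, -10, 19) = -17
F (MAX): max(-15, -17, 18) = 18
J (MIN): min(8, -12, -9) = -12
K (MIN): min(-1, 18, -2) = -2
I (MAX): max(-12, -2, 9) = 9
B (MIN): min(0, 18, 9) = 0
Root (MAX): max(0, 0, 15) = 15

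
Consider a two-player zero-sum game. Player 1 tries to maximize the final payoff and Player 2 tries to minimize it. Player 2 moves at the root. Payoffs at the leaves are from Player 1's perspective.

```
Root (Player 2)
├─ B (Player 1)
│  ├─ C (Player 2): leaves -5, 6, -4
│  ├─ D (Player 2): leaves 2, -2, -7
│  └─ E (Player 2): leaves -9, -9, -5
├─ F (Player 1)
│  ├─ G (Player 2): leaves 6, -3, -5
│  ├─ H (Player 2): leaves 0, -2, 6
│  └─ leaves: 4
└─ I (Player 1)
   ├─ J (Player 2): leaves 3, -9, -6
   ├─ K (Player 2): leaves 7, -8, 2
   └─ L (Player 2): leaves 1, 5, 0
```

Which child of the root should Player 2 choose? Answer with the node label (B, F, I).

B

C (Player 2): min(-5, 6, -4) = -5
D (Player 2): min(2, -2, -7) = -7
E (Player 2): min(-9, -9, -5) = -9
B (Player 1): max(-5, -7, -9) = -5
G (Player 2): min(6, -3, -5) = -5
H (Player 2): min(0, -2, 6) = -2
F (Player 1): max(-5, -2, 4) = 4
J (Player 2): min(3, -9, -6) = -9
K (Player 2): min(7, -8, 2) = -8
L (Player 2): min(1, 5, 0) = 0
I (Player 1): max(-9, -8, 0) = 0
Root (Player 2): min(-5, 4, 0) = -5
Player 2 picks the child with the lowest value: B (value -5).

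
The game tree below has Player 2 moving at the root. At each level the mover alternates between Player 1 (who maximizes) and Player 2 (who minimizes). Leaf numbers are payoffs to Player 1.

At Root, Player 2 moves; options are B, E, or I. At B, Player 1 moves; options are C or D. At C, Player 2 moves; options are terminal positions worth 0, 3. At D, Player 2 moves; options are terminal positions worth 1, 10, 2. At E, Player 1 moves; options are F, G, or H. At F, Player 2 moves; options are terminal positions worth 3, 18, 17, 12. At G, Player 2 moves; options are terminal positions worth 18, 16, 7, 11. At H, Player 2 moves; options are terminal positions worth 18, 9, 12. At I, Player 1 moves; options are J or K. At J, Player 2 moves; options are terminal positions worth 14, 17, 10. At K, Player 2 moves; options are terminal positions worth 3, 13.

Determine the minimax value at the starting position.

C (Player 2): min(0, 3) = 0
D (Player 2): min(1, 10, 2) = 1
B (Player 1): max(0, 1) = 1
F (Player 2): min(3, 18, 17, 12) = 3
G (Player 2): min(18, 16, 7, 11) = 7
H (Player 2): min(18, 9, 12) = 9
E (Player 1): max(3, 7, 9) = 9
J (Player 2): min(14, 17, 10) = 10
K (Player 2): min(3, 13) = 3
I (Player 1): max(10, 3) = 10
Root (Player 2): min(1, 9, 10) = 1

1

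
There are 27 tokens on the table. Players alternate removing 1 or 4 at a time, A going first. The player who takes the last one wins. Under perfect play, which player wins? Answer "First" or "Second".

W/L table (W = player to move can force a win):
i:   0  1  2  3  4  5  6  7  8  9 10 11 12 13 14 15 16 17 18 19 20 21 22 23 24 25 26 27
     L  W  L  W  W  L  W  L  W  W  L  W  L  W  W  L  W  L  W  W  L  W  L  W  W  L  W  L
Position 27 is L, so the second player wins.

Second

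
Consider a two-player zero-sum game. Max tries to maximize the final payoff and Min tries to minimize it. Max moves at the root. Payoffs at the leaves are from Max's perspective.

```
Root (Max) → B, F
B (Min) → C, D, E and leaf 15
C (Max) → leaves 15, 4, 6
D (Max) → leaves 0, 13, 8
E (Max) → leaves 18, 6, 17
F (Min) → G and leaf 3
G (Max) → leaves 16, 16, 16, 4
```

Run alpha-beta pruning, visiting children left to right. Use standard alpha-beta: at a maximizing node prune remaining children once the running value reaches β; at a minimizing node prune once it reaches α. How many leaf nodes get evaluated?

C [α=-∞,β=+∞]: v=15
D [α=-∞,β=15]: v=13
E [α=-∞,β=13]: v=18 after child 1 ≥ β → β-cutoff, skip 2
B [α=-∞,β=+∞]: v=13
G [α=13,β=+∞]: v=16
F [α=13,β=+∞]: v=3
Root [α=-∞,β=+∞]: v=13
Leaves evaluated: 13 of 15.

13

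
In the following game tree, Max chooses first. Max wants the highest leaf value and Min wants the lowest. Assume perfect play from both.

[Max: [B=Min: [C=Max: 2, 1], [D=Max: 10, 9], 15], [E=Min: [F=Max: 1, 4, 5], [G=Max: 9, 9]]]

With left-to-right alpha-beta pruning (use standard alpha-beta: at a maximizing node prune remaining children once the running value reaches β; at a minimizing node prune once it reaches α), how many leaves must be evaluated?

C [α=-∞,β=+∞]: v=2
D [α=-∞,β=2]: v=10 after child 1 ≥ β → β-cutoff, skip 1
B [α=-∞,β=+∞]: v=2
F [α=2,β=+∞]: v=5
G [α=2,β=5]: v=9 after child 1 ≥ β → β-cutoff, skip 1
E [α=2,β=+∞]: v=5
Root [α=-∞,β=+∞]: v=5
Leaves evaluated: 8 of 10.

8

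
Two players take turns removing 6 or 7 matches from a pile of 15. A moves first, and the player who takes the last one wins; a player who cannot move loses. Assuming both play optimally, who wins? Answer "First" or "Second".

Second

Mark each pile size as W (mover wins) or L (mover loses):
i:   0  1  2  3  4  5  6  7  8  9 10 11 12 13 14 15
     L  L  L  L  L  L  W  W  W  W  W  W  W  L  L  L
Position 15 is L, so the second player wins.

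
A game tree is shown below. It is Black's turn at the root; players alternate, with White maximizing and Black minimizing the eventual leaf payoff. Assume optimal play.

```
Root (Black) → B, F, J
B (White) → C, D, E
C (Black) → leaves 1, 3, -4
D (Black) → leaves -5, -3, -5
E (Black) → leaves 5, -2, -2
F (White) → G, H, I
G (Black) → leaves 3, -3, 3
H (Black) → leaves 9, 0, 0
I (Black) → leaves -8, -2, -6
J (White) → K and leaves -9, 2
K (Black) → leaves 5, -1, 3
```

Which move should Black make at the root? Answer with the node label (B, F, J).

B

C (Black): min(1, 3, -4) = -4
D (Black): min(-5, -3, -5) = -5
E (Black): min(5, -2, -2) = -2
B (White): max(-4, -5, -2) = -2
G (Black): min(3, -3, 3) = -3
H (Black): min(9, 0, 0) = 0
I (Black): min(-8, -2, -6) = -8
F (White): max(-3, 0, -8) = 0
K (Black): min(5, -1, 3) = -1
J (White): max(-1, -9, 2) = 2
Root (Black): min(-2, 0, 2) = -2
Black picks the child with the lowest value: B (value -2).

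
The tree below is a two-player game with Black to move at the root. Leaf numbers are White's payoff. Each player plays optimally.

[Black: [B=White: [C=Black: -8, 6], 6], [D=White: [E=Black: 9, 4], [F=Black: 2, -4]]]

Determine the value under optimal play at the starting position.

C (Black): min(-8, 6) = -8
B (White): max(-8, 6) = 6
E (Black): min(9, 4) = 4
F (Black): min(2, -4) = -4
D (White): max(4, -4) = 4
Root (Black): min(6, 4) = 4

4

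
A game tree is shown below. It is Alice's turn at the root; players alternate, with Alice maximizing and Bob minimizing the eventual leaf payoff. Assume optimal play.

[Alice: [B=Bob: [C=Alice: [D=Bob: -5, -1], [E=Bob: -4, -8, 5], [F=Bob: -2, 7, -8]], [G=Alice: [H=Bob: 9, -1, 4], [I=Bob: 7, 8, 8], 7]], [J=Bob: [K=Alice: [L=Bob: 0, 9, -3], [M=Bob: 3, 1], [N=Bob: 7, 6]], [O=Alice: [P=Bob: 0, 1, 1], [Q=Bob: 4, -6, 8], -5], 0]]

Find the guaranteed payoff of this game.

D (Bob): min(-5, -1) = -5
E (Bob): min(-4, -8, 5) = -8
F (Bob): min(-2, 7, -8) = -8
C (Alice): max(-5, -8, -8) = -5
H (Bob): min(9, -1, 4) = -1
I (Bob): min(7, 8, 8) = 7
G (Alice): max(-1, 7, 7) = 7
B (Bob): min(-5, 7) = -5
L (Bob): min(0, 9, -3) = -3
M (Bob): min(3, 1) = 1
N (Bob): min(7, 6) = 6
K (Alice): max(-3, 1, 6) = 6
P (Bob): min(0, 1, 1) = 0
Q (Bob): min(4, -6, 8) = -6
O (Alice): max(0, -6, -5) = 0
J (Bob): min(6, 0, 0) = 0
Root (Alice): max(-5, 0) = 0

0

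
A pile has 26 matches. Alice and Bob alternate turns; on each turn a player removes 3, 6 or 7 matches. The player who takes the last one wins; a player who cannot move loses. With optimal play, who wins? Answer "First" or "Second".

Compute winning (W) and losing (L) positions by backward induction:
i:   0  1  2  3  4  5  6  7  8  9 10 11 12 13 14 15 16 17 18 19 20 21 22 23 24 25 26
     L  L  L  W  W  W  W  W  W  W  L  L  L  W  W  W  W  W  W  W  L  L  L  W  W  W  W
Position 26 is W, so the first player wins.

First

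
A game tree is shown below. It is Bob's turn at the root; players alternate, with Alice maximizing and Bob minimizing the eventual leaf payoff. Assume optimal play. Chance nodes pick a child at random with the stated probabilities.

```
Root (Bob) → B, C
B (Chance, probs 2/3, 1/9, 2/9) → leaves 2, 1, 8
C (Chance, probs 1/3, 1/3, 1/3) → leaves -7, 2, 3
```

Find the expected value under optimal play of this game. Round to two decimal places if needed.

B (Chance): 2/3·2 + 1/9·1 + 2/9·8 = 3.22
C (Chance): 1/3·-7 + 1/3·2 + 1/3·3 = -0.67
Root (Bob): min(3.22, -0.67) = -0.67

-0.67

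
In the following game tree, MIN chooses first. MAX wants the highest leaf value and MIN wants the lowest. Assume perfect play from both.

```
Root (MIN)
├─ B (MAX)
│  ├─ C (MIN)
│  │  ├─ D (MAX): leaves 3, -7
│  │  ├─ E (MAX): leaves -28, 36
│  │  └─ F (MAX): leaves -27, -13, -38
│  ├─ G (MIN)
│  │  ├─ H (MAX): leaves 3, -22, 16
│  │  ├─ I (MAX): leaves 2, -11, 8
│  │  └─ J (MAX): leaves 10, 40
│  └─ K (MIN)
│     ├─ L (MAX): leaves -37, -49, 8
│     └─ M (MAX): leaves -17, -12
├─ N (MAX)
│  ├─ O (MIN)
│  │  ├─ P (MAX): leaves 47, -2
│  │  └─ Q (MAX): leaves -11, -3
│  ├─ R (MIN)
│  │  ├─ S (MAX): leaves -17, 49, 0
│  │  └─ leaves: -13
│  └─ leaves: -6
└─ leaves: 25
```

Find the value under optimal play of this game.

D (MAX): max(3, -7) = 3
E (MAX): max(-28, 36) = 36
F (MAX): max(-27, -13, -38) = -13
C (MIN): min(3, 36, -13) = -13
H (MAX): max(3, -22, 16) = 16
I (MAX): max(2, -11, 8) = 8
J (MAX): max(10, 40) = 40
G (MIN): min(16, 8, 40) = 8
L (MAX): max(-37, -49, 8) = 8
M (MAX): max(-17, -12) = -12
K (MIN): min(8, -12) = -12
B (MAX): max(-13, 8, -12) = 8
P (MAX): max(47, -2) = 47
Q (MAX): max(-11, -3) = -3
O (MIN): min(47, -3) = -3
S (MAX): max(-17, 49, 0) = 49
R (MIN): min(49, -13) = -13
N (MAX): max(-3, -13, -6) = -3
Root (MIN): min(8, -3, 25) = -3

-3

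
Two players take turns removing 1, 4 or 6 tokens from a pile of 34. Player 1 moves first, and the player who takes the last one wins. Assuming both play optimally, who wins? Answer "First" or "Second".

Compute winning (W) and losing (L) positions by backward induction:
i:   0  1  2  3  4  5  6  7  8  9 10 11 12 13 14 15 16 17 18 19 20 21 22 23 24 25 26 27 28 29 30 31 32 33 34
     L  W  L  W  W  L  W  L  W  W  L  W  L  W  W  L  W  L  W  W  L  W  L  W  W  L  W  L  W  W  L  W  L  W  W
Position 34 is W, so the first player wins.

First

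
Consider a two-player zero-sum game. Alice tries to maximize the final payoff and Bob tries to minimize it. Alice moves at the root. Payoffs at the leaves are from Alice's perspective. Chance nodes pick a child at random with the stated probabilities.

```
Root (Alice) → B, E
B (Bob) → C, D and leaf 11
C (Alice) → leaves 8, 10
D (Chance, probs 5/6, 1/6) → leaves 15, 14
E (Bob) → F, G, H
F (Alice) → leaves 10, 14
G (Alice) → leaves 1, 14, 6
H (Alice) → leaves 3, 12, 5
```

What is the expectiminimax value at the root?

C (Alice): max(8, 10) = 10
D (Chance): 5/6·15 + 1/6·14 = 14.83
B (Bob): min(10, 14.83, 11) = 10
F (Alice): max(10, 14) = 14
G (Alice): max(1, 14, 6) = 14
H (Alice): max(3, 12, 5) = 12
E (Bob): min(14, 14, 12) = 12
Root (Alice): max(10, 12) = 12

12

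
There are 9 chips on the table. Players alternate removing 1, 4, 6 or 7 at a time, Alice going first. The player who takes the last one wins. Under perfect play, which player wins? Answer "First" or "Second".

First

Compute winning (W) and losing (L) positions by backward induction:
i:   0  1  2  3  4  5  6  7  8  9
     L  W  L  W  W  L  W  W  W  W
Position 9 is W, so the first player wins.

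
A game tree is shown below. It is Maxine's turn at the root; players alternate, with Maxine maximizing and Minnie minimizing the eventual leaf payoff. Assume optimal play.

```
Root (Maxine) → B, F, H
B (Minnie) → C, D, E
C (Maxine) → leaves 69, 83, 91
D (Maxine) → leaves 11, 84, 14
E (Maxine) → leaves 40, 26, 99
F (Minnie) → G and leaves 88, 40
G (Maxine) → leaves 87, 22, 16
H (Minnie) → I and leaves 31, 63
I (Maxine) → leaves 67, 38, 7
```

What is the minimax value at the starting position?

84

C (Maxine): max(69, 83, 91) = 91
D (Maxine): max(11, 84, 14) = 84
E (Maxine): max(40, 26, 99) = 99
B (Minnie): min(91, 84, 99) = 84
G (Maxine): max(87, 22, 16) = 87
F (Minnie): min(87, 88, 40) = 40
I (Maxine): max(67, 38, 7) = 67
H (Minnie): min(67, 31, 63) = 31
Root (Maxine): max(84, 40, 31) = 84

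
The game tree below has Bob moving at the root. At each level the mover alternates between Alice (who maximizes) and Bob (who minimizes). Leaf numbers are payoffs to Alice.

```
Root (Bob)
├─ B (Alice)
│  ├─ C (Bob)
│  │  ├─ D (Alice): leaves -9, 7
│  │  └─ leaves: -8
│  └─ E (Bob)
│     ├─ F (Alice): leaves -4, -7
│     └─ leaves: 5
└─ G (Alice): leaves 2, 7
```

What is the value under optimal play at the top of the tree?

-4

D (Alice): max(-9, 7) = 7
C (Bob): min(7, -8) = -8
F (Alice): max(-4, -7) = -4
E (Bob): min(-4, 5) = -4
B (Alice): max(-8, -4) = -4
G (Alice): max(2, 7) = 7
Root (Bob): min(-4, 7) = -4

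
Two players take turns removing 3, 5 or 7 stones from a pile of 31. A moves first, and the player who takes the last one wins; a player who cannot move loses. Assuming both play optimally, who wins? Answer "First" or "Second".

Second

W/L table (W = player to move can force a win):
i:   0  1  2  3  4  5  6  7  8  9 10 11 12 13 14 15 16 17 18 19 20 21 22 23 24 25 26 27 28 29 30 31
     L  L  L  W  W  W  W  W  W  W  L  L  L  W  W  W  W  W  W  W  L  L  L  W  W  W  W  W  W  W  L  L
Position 31 is L, so the second player wins.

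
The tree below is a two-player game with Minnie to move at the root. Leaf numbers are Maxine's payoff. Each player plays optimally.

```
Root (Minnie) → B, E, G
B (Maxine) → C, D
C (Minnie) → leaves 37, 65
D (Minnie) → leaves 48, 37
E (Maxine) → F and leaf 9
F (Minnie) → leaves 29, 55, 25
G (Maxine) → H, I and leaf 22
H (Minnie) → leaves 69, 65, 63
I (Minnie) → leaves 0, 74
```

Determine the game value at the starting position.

25

C (Minnie): min(37, 65) = 37
D (Minnie): min(48, 37) = 37
B (Maxine): max(37, 37) = 37
F (Minnie): min(29, 55, 25) = 25
E (Maxine): max(25, 9) = 25
H (Minnie): min(69, 65, 63) = 63
I (Minnie): min(0, 74) = 0
G (Maxine): max(63, 0, 22) = 63
Root (Minnie): min(37, 25, 63) = 25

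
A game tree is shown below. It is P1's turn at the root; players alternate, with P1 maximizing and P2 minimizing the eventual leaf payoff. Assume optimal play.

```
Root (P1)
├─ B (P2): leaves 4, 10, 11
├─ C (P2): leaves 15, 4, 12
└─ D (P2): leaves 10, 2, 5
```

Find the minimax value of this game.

B (P2): min(4, 10, 11) = 4
C (P2): min(15, 4, 12) = 4
D (P2): min(10, 2, 5) = 2
Root (P1): max(4, 4, 2) = 4

4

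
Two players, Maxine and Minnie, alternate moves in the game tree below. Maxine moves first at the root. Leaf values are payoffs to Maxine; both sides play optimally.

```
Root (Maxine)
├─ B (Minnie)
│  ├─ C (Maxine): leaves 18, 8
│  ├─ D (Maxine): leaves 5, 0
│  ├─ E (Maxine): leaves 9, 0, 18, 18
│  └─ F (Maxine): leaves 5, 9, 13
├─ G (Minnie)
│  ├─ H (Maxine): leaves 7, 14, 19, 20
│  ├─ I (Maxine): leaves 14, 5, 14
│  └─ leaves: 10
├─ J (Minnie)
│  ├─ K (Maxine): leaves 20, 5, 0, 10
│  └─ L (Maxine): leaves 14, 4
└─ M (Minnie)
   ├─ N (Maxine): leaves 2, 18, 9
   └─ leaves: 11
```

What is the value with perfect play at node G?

10

H: max(7, 14, 19, 20) = 20
I: max(14, 5, 14) = 14
G: min(20, 14, 10) = 10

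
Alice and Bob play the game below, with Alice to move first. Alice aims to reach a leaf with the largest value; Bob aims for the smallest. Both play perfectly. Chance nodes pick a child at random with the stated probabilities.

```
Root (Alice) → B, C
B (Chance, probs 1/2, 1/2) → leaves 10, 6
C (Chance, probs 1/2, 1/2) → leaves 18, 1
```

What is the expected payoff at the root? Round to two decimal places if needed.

9.5

B (Chance): 1/2·10 + 1/2·6 = 8
C (Chance): 1/2·18 + 1/2·1 = 9.5
Root (Alice): max(8, 9.5) = 9.5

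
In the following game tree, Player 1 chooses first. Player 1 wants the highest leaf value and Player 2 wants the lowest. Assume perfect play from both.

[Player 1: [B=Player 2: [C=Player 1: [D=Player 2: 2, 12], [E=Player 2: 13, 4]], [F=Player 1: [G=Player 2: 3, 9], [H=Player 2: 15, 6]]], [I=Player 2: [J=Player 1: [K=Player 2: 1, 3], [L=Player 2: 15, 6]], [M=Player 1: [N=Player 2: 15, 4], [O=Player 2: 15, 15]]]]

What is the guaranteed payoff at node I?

6

K: min(1, 3) = 1
L: min(15, 6) = 6
J: max(1, 6) = 6
N: min(15, 4) = 4
O: min(15, 15) = 15
M: max(4, 15) = 15
I: min(6, 15) = 6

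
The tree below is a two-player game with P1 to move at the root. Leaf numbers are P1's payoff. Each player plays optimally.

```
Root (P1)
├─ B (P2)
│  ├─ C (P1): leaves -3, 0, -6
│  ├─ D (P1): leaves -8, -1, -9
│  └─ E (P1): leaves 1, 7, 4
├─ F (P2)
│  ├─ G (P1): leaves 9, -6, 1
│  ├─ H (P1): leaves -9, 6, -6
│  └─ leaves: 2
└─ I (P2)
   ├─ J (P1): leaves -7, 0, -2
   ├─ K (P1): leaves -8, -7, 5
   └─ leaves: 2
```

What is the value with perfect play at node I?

J: max(-7, 0, -2) = 0
K: max(-8, -7, 5) = 5
I: min(0, 5, 2) = 0

0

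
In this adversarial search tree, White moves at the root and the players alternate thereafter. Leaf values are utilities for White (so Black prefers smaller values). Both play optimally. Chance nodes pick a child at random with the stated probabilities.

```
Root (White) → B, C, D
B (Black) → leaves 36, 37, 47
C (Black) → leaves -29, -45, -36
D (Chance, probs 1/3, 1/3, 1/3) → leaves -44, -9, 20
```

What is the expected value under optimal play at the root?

36

B (Black): min(36, 37, 47) = 36
C (Black): min(-29, -45, -36) = -45
D (Chance): 1/3·-44 + 1/3·-9 + 1/3·20 = -11
Root (White): max(36, -45, -11) = 36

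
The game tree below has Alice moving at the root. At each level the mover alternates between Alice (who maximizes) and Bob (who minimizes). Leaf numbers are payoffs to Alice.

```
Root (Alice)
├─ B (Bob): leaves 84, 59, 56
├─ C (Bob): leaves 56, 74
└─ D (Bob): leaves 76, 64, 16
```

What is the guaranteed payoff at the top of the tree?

B (Bob): min(84, 59, 56) = 56
C (Bob): min(56, 74) = 56
D (Bob): min(76, 64, 16) = 16
Root (Alice): max(56, 56, 16) = 56

56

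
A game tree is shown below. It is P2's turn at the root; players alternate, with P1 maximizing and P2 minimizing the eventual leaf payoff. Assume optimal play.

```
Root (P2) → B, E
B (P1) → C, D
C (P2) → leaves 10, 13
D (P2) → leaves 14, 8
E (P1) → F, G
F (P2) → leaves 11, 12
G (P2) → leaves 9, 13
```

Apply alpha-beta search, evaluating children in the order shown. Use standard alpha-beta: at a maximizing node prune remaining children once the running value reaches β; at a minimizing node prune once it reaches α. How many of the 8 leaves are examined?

C [α=-∞,β=+∞]: v=10
D [α=10,β=+∞]: v=8
B [α=-∞,β=+∞]: v=10
F [α=-∞,β=10]: v=11
E [α=-∞,β=10]: v=11 after child 1 ≥ β → β-cutoff, skip 1
Root [α=-∞,β=+∞]: v=10
Leaves evaluated: 6 of 8.

6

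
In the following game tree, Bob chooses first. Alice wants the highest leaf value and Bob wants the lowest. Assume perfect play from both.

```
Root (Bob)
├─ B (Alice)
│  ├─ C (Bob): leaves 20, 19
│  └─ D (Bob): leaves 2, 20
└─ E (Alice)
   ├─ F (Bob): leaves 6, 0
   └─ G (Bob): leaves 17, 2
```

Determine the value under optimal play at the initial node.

2

C (Bob): min(20, 19) = 19
D (Bob): min(2, 20) = 2
B (Alice): max(19, 2) = 19
F (Bob): min(6, 0) = 0
G (Bob): min(17, 2) = 2
E (Alice): max(0, 2) = 2
Root (Bob): min(19, 2) = 2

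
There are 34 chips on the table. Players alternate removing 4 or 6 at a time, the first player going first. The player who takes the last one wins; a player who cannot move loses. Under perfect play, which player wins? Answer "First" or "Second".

Mark each pile size as W (mover wins) or L (mover loses):
i:   0  1  2  3  4  5  6  7  8  9 10 11 12 13 14 15 16 17 18 19 20 21 22 23 24 25 26 27 28 29 30 31 32 33 34
     L  L  L  L  W  W  W  W  W  W  L  L  L  L  W  W  W  W  W  W  L  L  L  L  W  W  W  W  W  W  L  L  L  L  W
Position 34 is W, so the first player wins.

First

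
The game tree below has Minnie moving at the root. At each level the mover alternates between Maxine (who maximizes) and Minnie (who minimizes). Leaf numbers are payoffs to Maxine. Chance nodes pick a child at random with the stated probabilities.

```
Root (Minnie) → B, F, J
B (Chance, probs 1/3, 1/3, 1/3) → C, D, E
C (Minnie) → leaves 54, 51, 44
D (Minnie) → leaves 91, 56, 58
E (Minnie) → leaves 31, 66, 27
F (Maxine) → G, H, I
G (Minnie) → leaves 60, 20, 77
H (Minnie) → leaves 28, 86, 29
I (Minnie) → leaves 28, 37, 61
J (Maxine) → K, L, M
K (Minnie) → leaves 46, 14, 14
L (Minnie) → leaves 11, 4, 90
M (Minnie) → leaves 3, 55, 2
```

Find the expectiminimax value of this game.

14

C (Minnie): min(54, 51, 44) = 44
D (Minnie): min(91, 56, 58) = 56
E (Minnie): min(31, 66, 27) = 27
B (Chance): 1/3·44 + 1/3·56 + 1/3·27 = 42.33
G (Minnie): min(60, 20, 77) = 20
H (Minnie): min(28, 86, 29) = 28
I (Minnie): min(28, 37, 61) = 28
F (Maxine): max(20, 28, 28) = 28
K (Minnie): min(46, 14, 14) = 14
L (Minnie): min(11, 4, 90) = 4
M (Minnie): min(3, 55, 2) = 2
J (Maxine): max(14, 4, 2) = 14
Root (Minnie): min(42.33, 28, 14) = 14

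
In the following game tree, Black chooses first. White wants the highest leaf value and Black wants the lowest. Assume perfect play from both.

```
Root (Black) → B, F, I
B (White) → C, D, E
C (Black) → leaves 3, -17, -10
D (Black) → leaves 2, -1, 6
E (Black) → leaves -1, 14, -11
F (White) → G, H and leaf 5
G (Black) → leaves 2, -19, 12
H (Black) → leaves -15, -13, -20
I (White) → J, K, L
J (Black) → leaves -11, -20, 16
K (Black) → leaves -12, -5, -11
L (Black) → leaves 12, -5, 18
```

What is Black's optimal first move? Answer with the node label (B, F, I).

I

C (Black): min(3, -17, -10) = -17
D (Black): min(2, -1, 6) = -1
E (Black): min(-1, 14, -11) = -11
B (White): max(-17, -1, -11) = -1
G (Black): min(2, -19, 12) = -19
H (Black): min(-15, -13, -20) = -20
F (White): max(-19, -20, 5) = 5
J (Black): min(-11, -20, 16) = -20
K (Black): min(-12, -5, -11) = -12
L (Black): min(12, -5, 18) = -5
I (White): max(-20, -12, -5) = -5
Root (Black): min(-1, 5, -5) = -5
Black picks the child with the lowest value: I (value -5).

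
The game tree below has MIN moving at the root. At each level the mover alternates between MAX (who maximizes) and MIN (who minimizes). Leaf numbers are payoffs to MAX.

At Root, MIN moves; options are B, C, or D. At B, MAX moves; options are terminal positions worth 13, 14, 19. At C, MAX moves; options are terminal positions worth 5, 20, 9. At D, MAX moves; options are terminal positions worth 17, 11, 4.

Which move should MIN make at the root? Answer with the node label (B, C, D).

B (MAX): max(13, 14, 19) = 19
C (MAX): max(5, 20, 9) = 20
D (MAX): max(17, 11, 4) = 17
Root (MIN): min(19, 20, 17) = 17
MIN picks the child with the lowest value: D (value 17).

D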